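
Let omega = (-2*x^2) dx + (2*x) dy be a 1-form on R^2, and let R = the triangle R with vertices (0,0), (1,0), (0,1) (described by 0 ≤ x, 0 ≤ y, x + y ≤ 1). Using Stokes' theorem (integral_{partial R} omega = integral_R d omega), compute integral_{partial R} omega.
integral_(partial R) omega = 1

Stokes: integral_partial_R omega = integral_R d omega with d omega = (∂Q/∂x - ∂P/∂y) dx ∧ dy.
  ∂Q/∂x = 2
  ∂P/∂y = 0
  integrand = ∂Q/∂x - ∂P/∂y = 2.
Integrating over R: integral_0^1 integral_0^{1-x} (2) dy dx = 1.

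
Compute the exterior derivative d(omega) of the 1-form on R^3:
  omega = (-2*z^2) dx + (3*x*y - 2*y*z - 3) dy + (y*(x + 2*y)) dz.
d(omega) = (3*y) dx ∧ dy + (y + 4*z) dx ∧ dz + (x + 6*y) dy ∧ dz

For a 1-form omega = sum_i f_i dx_i, the exterior derivative is
  d(omega) = sum_{i < j} (∂f_j/∂x_i - ∂f_i/∂x_j) dx_i ∧ dx_j.
  coefficient of dx ∧ dy: ∂f_2/∂x - ∂f_1/∂y = ∂(3*x*y - 2*y*z - 3)/∂x - ∂(-2*z^2)/∂y = 3*y
  coefficient of dx ∧ dz: ∂f_3/∂x - ∂f_1/∂z = ∂(y*(x + 2*y))/∂x - ∂(-2*z^2)/∂z = y + 4*z
  coefficient of dy ∧ dz: ∂f_3/∂y - ∂f_2/∂z = ∂(y*(x + 2*y))/∂y - ∂(3*x*y - 2*y*z - 3)/∂z = x + 6*y
Assembling: d(omega) = (3*y) dx ∧ dy + (y + 4*z) dx ∧ dz + (x + 6*y) dy ∧ dz.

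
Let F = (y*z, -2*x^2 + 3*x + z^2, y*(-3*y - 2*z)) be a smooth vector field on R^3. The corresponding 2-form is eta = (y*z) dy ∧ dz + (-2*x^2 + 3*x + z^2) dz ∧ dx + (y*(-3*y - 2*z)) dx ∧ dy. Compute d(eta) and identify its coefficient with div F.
d(eta) = (-2*y) dx ∧ dy ∧ dz; div F = -2*y

For a 2-form in R^3 of the form above, applying d gives a 3-form with coefficient ∂P/∂x + ∂Q/∂y + ∂R/∂z:
  ∂P/∂x = 0
  ∂Q/∂y = 0
  ∂R/∂z = -2*y
Sum = -2*y, which is exactly div F.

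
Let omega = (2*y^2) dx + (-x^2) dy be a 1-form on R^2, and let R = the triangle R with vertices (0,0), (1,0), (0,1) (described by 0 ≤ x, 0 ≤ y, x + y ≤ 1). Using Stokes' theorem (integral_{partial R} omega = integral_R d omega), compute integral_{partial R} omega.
integral_(partial R) omega = -1

Stokes: integral_partial_R omega = integral_R d omega with d omega = (∂Q/∂x - ∂P/∂y) dx ∧ dy.
  ∂Q/∂x = -2*x
  ∂P/∂y = 4*y
  integrand = ∂Q/∂x - ∂P/∂y = -2*x - 4*y.
Integrating over R: integral_0^1 integral_0^{1-x} (-2*x - 4*y) dy dx = -1.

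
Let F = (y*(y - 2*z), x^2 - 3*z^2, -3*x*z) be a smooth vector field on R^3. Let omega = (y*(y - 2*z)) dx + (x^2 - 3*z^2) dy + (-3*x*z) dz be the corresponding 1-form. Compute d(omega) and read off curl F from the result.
d(omega) = (6*z) dy ∧ dz + (-2*y + 3*z) dz ∧ dx + (2*x - 2*y + 2*z) dx ∧ dy; curl F = (6*z, -2*y + 3*z, 2*x - 2*y + 2*z)

d omega = sum_{i<j} (∂f_j/∂x_i - ∂f_i/∂x_j) dx_i ∧ dx_j. Under the identification (dy ∧ dz, dz ∧ dx, dx ∧ dy) ↔ (e_x, e_y, e_z), the coefficients are exactly the components of curl F. Compute:
  ∂R/∂y - ∂Q/∂z = (0) - (-6*z) = 6*z
  ∂P/∂z - ∂R/∂x = (-2*y) - (-3*z) = -2*y + 3*z
  ∂Q/∂x - ∂P/∂y = (2*x) - (2*y - 2*z) = 2*x - 2*y + 2*z.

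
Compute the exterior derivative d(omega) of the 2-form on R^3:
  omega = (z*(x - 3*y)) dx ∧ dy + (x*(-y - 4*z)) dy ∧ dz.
d(omega) = (x - 4*y - 4*z) dx ∧ dy ∧ dz

For a 2-form omega = sum_{i<j} g_{ij} dx_i ∧ dx_j, the exterior derivative is
  d(omega) = sum_{i<j} d(g_{ij}) ∧ dx_i ∧ dx_j = sum_{i<j, k} (∂g_{ij}/∂x_k) dx_k ∧ dx_i ∧ dx_j.
Expand each term, using dx_k ∧ dx_i ∧ dx_j = sgn(permutation) dx_{(a)} ∧ dx_{(b)} ∧ dx_{(c)} with (a < b < c) sorted:
  d(z*(x - 3*y)) includes (∂/∂z)(z*(x - 3*y)) dz = (x - 3*y) dz, which multiplied by dx ∧ dy gives (x - 3*y) dx ∧ dy ∧ dz
  d(x*(-y - 4*z)) includes (∂/∂x)(x*(-y - 4*z)) dx = (-y - 4*z) dx, which multiplied by dy ∧ dz gives (-y - 4*z) dx ∧ dy ∧ dz
Collecting like 3-forms: d(omega) = (x - 4*y - 4*z) dx ∧ dy ∧ dz.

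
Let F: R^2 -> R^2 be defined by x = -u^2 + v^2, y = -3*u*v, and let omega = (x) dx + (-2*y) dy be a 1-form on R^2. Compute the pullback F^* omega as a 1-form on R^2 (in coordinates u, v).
F^* omega = (2*u*(u^2 - 10*v^2)) du + (2*v*(-10*u^2 + v^2)) dv

Using F^*(f dg) = (f ∘ F) d(g ∘ F), substitute each coordinate x_i by F_i(u, v) in f_i, and replace dx_i by d F_i = (∂F_i/∂u) du + (∂F_i/∂v) dv.
  For the x component: f_1(F) = -u^2 + v^2; d F_1 = (-2*u) du + (2*v) dv
  For the y component: f_2(F) = 6*u*v; d F_2 = (-3*v) du + (-3*u) dv
Combining and collecting du, dv coefficients:
  coeff of du: 2*u*(u^2 - 10*v^2)
  coeff of dv: 2*v*(-10*u^2 + v^2)
F^* omega = (2*u*(u^2 - 10*v^2)) du + (2*v*(-10*u^2 + v^2)) dv.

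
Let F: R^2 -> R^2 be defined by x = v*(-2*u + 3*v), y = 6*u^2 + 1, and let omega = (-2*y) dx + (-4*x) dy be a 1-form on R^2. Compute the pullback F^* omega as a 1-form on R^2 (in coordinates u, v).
F^* omega = (4*v*(30*u^2 - 36*u*v + 1)) du + (24*u^3 - 72*u^2*v + 4*u - 12*v) dv

Using F^*(f dg) = (f ∘ F) d(g ∘ F), substitute each coordinate x_i by F_i(u, v) in f_i, and replace dx_i by d F_i = (∂F_i/∂u) du + (∂F_i/∂v) dv.
  For the x component: f_1(F) = -12*u^2 - 2; d F_1 = (-2*v) du + (-2*u + 6*v) dv
  For the y component: f_2(F) = 4*v*(2*u - 3*v); d F_2 = (12*u) du + (0) dv
Combining and collecting du, dv coefficients:
  coeff of du: 4*v*(30*u^2 - 36*u*v + 1)
  coeff of dv: 24*u^3 - 72*u^2*v + 4*u - 12*v
F^* omega = (4*v*(30*u^2 - 36*u*v + 1)) du + (24*u^3 - 72*u^2*v + 4*u - 12*v) dv.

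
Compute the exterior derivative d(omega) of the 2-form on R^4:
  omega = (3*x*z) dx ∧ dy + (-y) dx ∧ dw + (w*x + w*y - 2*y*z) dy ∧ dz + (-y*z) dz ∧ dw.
d(omega) = (w + 3*x) dx ∧ dy ∧ dz + (1) dx ∧ dy ∧ dw + (x + y - z) dy ∧ dz ∧ dw

For a 2-form omega = sum_{i<j} g_{ij} dx_i ∧ dx_j, the exterior derivative is
  d(omega) = sum_{i<j} d(g_{ij}) ∧ dx_i ∧ dx_j = sum_{i<j, k} (∂g_{ij}/∂x_k) dx_k ∧ dx_i ∧ dx_j.
Expand each term, using dx_k ∧ dx_i ∧ dx_j = sgn(permutation) dx_{(a)} ∧ dx_{(b)} ∧ dx_{(c)} with (a < b < c) sorted:
  d(3*x*z) includes (∂/∂z)(3*x*z) dz = (3*x) dz, which multiplied by dx ∧ dy gives (3*x) dx ∧ dy ∧ dz
  d(-y) includes (∂/∂y)(-y) dy = (-1) dy, which multiplied by dx ∧ dw gives (1) dx ∧ dy ∧ dw
  d(w*x + w*y - 2*y*z) includes (∂/∂x)(w*x + w*y - 2*y*z) dx = (w) dx, which multiplied by dy ∧ dz gives (w) dx ∧ dy ∧ dz
  d(w*x + w*y - 2*y*z) includes (∂/∂w)(w*x + w*y - 2*y*z) dw = (x + y) dw, which multiplied by dy ∧ dz gives (x + y) dy ∧ dz ∧ dw
  d(-y*z) includes (∂/∂y)(-y*z) dy = (-z) dy, which multiplied by dz ∧ dw gives (-z) dy ∧ dz ∧ dw
Collecting like 3-forms: d(omega) = (w + 3*x) dx ∧ dy ∧ dz + (1) dx ∧ dy ∧ dw + (x + y - z) dy ∧ dz ∧ dw.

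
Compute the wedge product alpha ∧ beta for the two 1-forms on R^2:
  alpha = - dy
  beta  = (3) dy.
alpha ∧ beta = 0

Distribute the wedge, using dx_i ∧ dx_j = -dx_j ∧ dx_i and dx_i ∧ dx_i = 0. For each pair (i, j) with i < j, the coefficient of dx_i ∧ dx_j in alpha ∧ beta is (alpha_i * beta_j - alpha_j * beta_i). Collecting: alpha ∧ beta = 0.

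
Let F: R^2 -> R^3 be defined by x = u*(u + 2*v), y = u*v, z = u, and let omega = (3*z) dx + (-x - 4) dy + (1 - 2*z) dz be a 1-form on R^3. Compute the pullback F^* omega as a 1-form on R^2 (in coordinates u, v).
F^* omega = (-u^2*v + 6*u^2 - 2*u*v^2 + 6*u*v - 2*u - 4*v + 1) du + (u*(-u^2 - 2*u*v + 6*u - 4)) dv

Using F^*(f dg) = (f ∘ F) d(g ∘ F), substitute each coordinate x_i by F_i(u, v) in f_i, and replace dx_i by d F_i = (∂F_i/∂u) du + (∂F_i/∂v) dv.
  For the x component: f_1(F) = 3*u; d F_1 = (2*u + 2*v) du + (2*u) dv
  For the y component: f_2(F) = -u^2 - 2*u*v - 4; d F_2 = (v) du + (u) dv
  For the z component: f_3(F) = 1 - 2*u; d F_3 = (1) du + (0) dv
Combining and collecting du, dv coefficients:
  coeff of du: -u^2*v + 6*u^2 - 2*u*v^2 + 6*u*v - 2*u - 4*v + 1
  coeff of dv: u*(-u^2 - 2*u*v + 6*u - 4)
F^* omega = (-u^2*v + 6*u^2 - 2*u*v^2 + 6*u*v - 2*u - 4*v + 1) du + (u*(-u^2 - 2*u*v + 6*u - 4)) dv.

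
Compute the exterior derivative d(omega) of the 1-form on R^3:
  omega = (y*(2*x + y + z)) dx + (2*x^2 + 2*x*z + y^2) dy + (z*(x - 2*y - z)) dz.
d(omega) = (2*x - 2*y + z) dx ∧ dy + (-y + z) dx ∧ dz + (-2*x - 2*z) dy ∧ dz

For a 1-form omega = sum_i f_i dx_i, the exterior derivative is
  d(omega) = sum_{i < j} (∂f_j/∂x_i - ∂f_i/∂x_j) dx_i ∧ dx_j.
  coefficient of dx ∧ dy: ∂f_2/∂x - ∂f_1/∂y = ∂(2*x^2 + 2*x*z + y^2)/∂x - ∂(y*(2*x + y + z))/∂y = 2*x - 2*y + z
  coefficient of dx ∧ dz: ∂f_3/∂x - ∂f_1/∂z = ∂(z*(x - 2*y - z))/∂x - ∂(y*(2*x + y + z))/∂z = -y + z
  coefficient of dy ∧ dz: ∂f_3/∂y - ∂f_2/∂z = ∂(z*(x - 2*y - z))/∂y - ∂(2*x^2 + 2*x*z + y^2)/∂z = -2*x - 2*z
Assembling: d(omega) = (2*x - 2*y + z) dx ∧ dy + (-y + z) dx ∧ dz + (-2*x - 2*z) dy ∧ dz.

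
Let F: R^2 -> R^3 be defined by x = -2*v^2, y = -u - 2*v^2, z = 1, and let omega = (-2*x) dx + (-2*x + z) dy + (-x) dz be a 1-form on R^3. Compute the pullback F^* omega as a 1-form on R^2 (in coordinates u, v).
F^* omega = (-4*v^2 - 1) du + (-32*v^3 - 4*v) dv

Using F^*(f dg) = (f ∘ F) d(g ∘ F), substitute each coordinate x_i by F_i(u, v) in f_i, and replace dx_i by d F_i = (∂F_i/∂u) du + (∂F_i/∂v) dv.
  For the x component: f_1(F) = 4*v^2; d F_1 = (0) du + (-4*v) dv
  For the y component: f_2(F) = 4*v^2 + 1; d F_2 = (-1) du + (-4*v) dv
  For the z component: f_3(F) = 2*v^2; d F_3 = (0) du + (0) dv
Combining and collecting du, dv coefficients:
  coeff of du: -4*v^2 - 1
  coeff of dv: -32*v^3 - 4*v
F^* omega = (-4*v^2 - 1) du + (-32*v^3 - 4*v) dv.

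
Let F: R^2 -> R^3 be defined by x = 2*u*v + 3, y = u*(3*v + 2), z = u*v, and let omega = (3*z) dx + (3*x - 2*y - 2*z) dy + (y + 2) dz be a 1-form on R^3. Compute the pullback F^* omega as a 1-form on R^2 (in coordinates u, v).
F^* omega = (3*u*v^2 - 14*u*v - 8*u + 29*v + 18) du + (u*(3*u*v - 10*u + 29)) dv

Using F^*(f dg) = (f ∘ F) d(g ∘ F), substitute each coordinate x_i by F_i(u, v) in f_i, and replace dx_i by d F_i = (∂F_i/∂u) du + (∂F_i/∂v) dv.
  For the x component: f_1(F) = 3*u*v; d F_1 = (2*v) du + (2*u) dv
  For the y component: f_2(F) = -2*u*v - 4*u + 9; d F_2 = (3*v + 2) du + (3*u) dv
  For the z component: f_3(F) = 3*u*v + 2*u + 2; d F_3 = (v) du + (u) dv
Combining and collecting du, dv coefficients:
  coeff of du: 3*u*v^2 - 14*u*v - 8*u + 29*v + 18
  coeff of dv: u*(3*u*v - 10*u + 29)
F^* omega = (3*u*v^2 - 14*u*v - 8*u + 29*v + 18) du + (u*(3*u*v - 10*u + 29)) dv.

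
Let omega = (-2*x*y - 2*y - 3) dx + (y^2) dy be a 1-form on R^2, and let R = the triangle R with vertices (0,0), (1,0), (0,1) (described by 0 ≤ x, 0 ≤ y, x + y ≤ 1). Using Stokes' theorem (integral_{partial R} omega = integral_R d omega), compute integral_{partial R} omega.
integral_(partial R) omega = 4/3

Stokes: integral_partial_R omega = integral_R d omega with d omega = (∂Q/∂x - ∂P/∂y) dx ∧ dy.
  ∂Q/∂x = 0
  ∂P/∂y = -2*x - 2
  integrand = ∂Q/∂x - ∂P/∂y = 2*x + 2.
Integrating over R: integral_0^1 integral_0^{1-x} (2*x + 2) dy dx = 4/3.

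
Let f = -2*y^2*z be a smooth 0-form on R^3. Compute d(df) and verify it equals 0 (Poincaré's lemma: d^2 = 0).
d(df) = 0

Step 1: df = sum_i (∂f/∂x_i) dx_i = (0) dx + (-4*y*z) dy + (-2*y^2) dz.
Step 2: Apply d again. Using the 1-form formula, the coefficient of dx ∧ dy in d(df) is ∂^2 f/∂x ∂y - ∂^2 f/∂y ∂x = (0) - (0) = 0 (equality of mixed partials for smooth f).
Similarly for dx ∧ dz and dy ∧ dz — all coefficients vanish. So d(df) = 0.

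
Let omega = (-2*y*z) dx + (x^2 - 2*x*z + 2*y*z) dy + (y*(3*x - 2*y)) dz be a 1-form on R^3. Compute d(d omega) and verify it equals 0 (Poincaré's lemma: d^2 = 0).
d(d omega) = 0

Step 1: d omega = sum_{i<j} (∂f_j/∂x_i - ∂f_i/∂x_j) dx_i ∧ dx_j:
  coeff of dx ∧ dy: 2*x
  coeff of dx ∧ dz: 5*y
  coeff of dy ∧ dz: 5*x - 6*y
Step 2: Apply d again to each 2-form coefficient. The only possible 3-form in R^3 is dx ∧ dy ∧ dz, with coefficient
  ∂(coeff of dy∧dz)/∂x - ∂(coeff of dx∧dz)/∂y + ∂(coeff of dx∧dy)/∂z
  = ∂/∂x (5*x - 6*y) - ∂/∂y (5*y) + ∂/∂z (2*x).
Each of these terms simplifies to sums of mixed partials that cancel in pairs. The result is 0 (by equality of mixed partials for smooth functions — Schwarz / Clairaut).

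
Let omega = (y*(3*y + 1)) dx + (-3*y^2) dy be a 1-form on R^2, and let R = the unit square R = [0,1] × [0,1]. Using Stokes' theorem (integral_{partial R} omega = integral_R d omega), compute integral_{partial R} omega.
integral_(partial R) omega = -4

Stokes: integral_partial_R omega = integral_R d omega with d omega = (∂Q/∂x - ∂P/∂y) dx ∧ dy.
  ∂Q/∂x = 0
  ∂P/∂y = 6*y + 1
  integrand = ∂Q/∂x - ∂P/∂y = -6*y - 1.
Integrating over R: integral_0^1 integral_0^1 (-6*y - 1) dx dy = -4.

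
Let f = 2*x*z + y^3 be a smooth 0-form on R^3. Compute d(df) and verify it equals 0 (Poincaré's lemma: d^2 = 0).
d(df) = 0

Step 1: df = sum_i (∂f/∂x_i) dx_i = (2*z) dx + (3*y^2) dy + (2*x) dz.
Step 2: Apply d again. Using the 1-form formula, the coefficient of dx ∧ dy in d(df) is ∂^2 f/∂x ∂y - ∂^2 f/∂y ∂x = (0) - (0) = 0 (equality of mixed partials for smooth f).
Similarly for dx ∧ dz and dy ∧ dz — all coefficients vanish. So d(df) = 0.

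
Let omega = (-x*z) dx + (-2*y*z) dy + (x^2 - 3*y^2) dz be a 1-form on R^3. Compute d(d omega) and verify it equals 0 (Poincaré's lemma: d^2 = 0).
d(d omega) = 0

Step 1: d omega = sum_{i<j} (∂f_j/∂x_i - ∂f_i/∂x_j) dx_i ∧ dx_j:
  coeff of dx ∧ dy: 0
  coeff of dx ∧ dz: 3*x
  coeff of dy ∧ dz: -4*y
Step 2: Apply d again to each 2-form coefficient. The only possible 3-form in R^3 is dx ∧ dy ∧ dz, with coefficient
  ∂(coeff of dy∧dz)/∂x - ∂(coeff of dx∧dz)/∂y + ∂(coeff of dx∧dy)/∂z
  = ∂/∂x (-4*y) - ∂/∂y (3*x) + ∂/∂z (0).
Each of these terms simplifies to sums of mixed partials that cancel in pairs. The result is 0 (by equality of mixed partials for smooth functions — Schwarz / Clairaut).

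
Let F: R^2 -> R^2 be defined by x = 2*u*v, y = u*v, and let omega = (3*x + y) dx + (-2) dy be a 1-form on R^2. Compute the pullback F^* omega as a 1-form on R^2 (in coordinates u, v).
F^* omega = (2*v*(7*u*v - 1)) du + (2*u*(7*u*v - 1)) dv

Using F^*(f dg) = (f ∘ F) d(g ∘ F), substitute each coordinate x_i by F_i(u, v) in f_i, and replace dx_i by d F_i = (∂F_i/∂u) du + (∂F_i/∂v) dv.
  For the x component: f_1(F) = 7*u*v; d F_1 = (2*v) du + (2*u) dv
  For the y component: f_2(F) = -2; d F_2 = (v) du + (u) dv
Combining and collecting du, dv coefficients:
  coeff of du: 2*v*(7*u*v - 1)
  coeff of dv: 2*u*(7*u*v - 1)
F^* omega = (2*v*(7*u*v - 1)) du + (2*u*(7*u*v - 1)) dv.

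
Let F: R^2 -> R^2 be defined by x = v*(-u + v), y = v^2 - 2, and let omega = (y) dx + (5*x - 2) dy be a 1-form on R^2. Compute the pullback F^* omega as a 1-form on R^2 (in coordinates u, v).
F^* omega = (v*(2 - v^2)) du + (-11*u*v^2 + 2*u + 12*v^3 - 8*v) dv

Using F^*(f dg) = (f ∘ F) d(g ∘ F), substitute each coordinate x_i by F_i(u, v) in f_i, and replace dx_i by d F_i = (∂F_i/∂u) du + (∂F_i/∂v) dv.
  For the x component: f_1(F) = v^2 - 2; d F_1 = (-v) du + (-u + 2*v) dv
  For the y component: f_2(F) = -5*u*v + 5*v^2 - 2; d F_2 = (0) du + (2*v) dv
Combining and collecting du, dv coefficients:
  coeff of du: v*(2 - v^2)
  coeff of dv: -11*u*v^2 + 2*u + 12*v^3 - 8*v
F^* omega = (v*(2 - v^2)) du + (-11*u*v^2 + 2*u + 12*v^3 - 8*v) dv.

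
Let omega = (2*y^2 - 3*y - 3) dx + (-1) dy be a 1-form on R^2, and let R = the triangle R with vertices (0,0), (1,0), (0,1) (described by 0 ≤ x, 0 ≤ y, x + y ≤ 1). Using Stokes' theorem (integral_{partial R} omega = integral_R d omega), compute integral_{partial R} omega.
integral_(partial R) omega = 5/6

Stokes: integral_partial_R omega = integral_R d omega with d omega = (∂Q/∂x - ∂P/∂y) dx ∧ dy.
  ∂Q/∂x = 0
  ∂P/∂y = 4*y - 3
  integrand = ∂Q/∂x - ∂P/∂y = 3 - 4*y.
Integrating over R: integral_0^1 integral_0^{1-x} (3 - 4*y) dy dx = 5/6.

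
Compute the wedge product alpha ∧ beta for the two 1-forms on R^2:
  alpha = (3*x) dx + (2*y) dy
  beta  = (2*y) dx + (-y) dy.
alpha ∧ beta = (-y*(3*x + 4*y)) dx ∧ dy

Distribute the wedge, using dx_i ∧ dx_j = -dx_j ∧ dx_i and dx_i ∧ dx_i = 0. For each pair (i, j) with i < j, the coefficient of dx_i ∧ dx_j in alpha ∧ beta is (alpha_i * beta_j - alpha_j * beta_i). Collecting: alpha ∧ beta = (-y*(3*x + 4*y)) dx ∧ dy.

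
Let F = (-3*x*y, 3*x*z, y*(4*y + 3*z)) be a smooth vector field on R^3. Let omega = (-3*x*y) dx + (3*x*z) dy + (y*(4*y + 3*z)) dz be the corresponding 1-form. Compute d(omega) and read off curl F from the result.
d(omega) = (-3*x + 8*y + 3*z) dy ∧ dz + (0) dz ∧ dx + (3*x + 3*z) dx ∧ dy; curl F = (-3*x + 8*y + 3*z, 0, 3*x + 3*z)

d omega = sum_{i<j} (∂f_j/∂x_i - ∂f_i/∂x_j) dx_i ∧ dx_j. Under the identification (dy ∧ dz, dz ∧ dx, dx ∧ dy) ↔ (e_x, e_y, e_z), the coefficients are exactly the components of curl F. Compute:
  ∂R/∂y - ∂Q/∂z = (8*y + 3*z) - (3*x) = -3*x + 8*y + 3*z
  ∂P/∂z - ∂R/∂x = (0) - (0) = 0
  ∂Q/∂x - ∂P/∂y = (3*z) - (-3*x) = 3*x + 3*z.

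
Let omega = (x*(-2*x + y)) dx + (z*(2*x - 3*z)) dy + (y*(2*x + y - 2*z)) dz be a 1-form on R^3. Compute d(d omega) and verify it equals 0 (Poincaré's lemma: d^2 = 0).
d(d omega) = 0

Step 1: d omega = sum_{i<j} (∂f_j/∂x_i - ∂f_i/∂x_j) dx_i ∧ dx_j:
  coeff of dx ∧ dy: -x + 2*z
  coeff of dx ∧ dz: 2*y
  coeff of dy ∧ dz: 2*y + 4*z
Step 2: Apply d again to each 2-form coefficient. The only possible 3-form in R^3 is dx ∧ dy ∧ dz, with coefficient
  ∂(coeff of dy∧dz)/∂x - ∂(coeff of dx∧dz)/∂y + ∂(coeff of dx∧dy)/∂z
  = ∂/∂x (2*y + 4*z) - ∂/∂y (2*y) + ∂/∂z (-x + 2*z).
Each of these terms simplifies to sums of mixed partials that cancel in pairs. The result is 0 (by equality of mixed partials for smooth functions — Schwarz / Clairaut).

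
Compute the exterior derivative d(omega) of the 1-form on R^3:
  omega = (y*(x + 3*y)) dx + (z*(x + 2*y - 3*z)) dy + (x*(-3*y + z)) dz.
d(omega) = (-x - 6*y + z) dx ∧ dy + (-3*y + z) dx ∧ dz + (-4*x - 2*y + 6*z) dy ∧ dz

For a 1-form omega = sum_i f_i dx_i, the exterior derivative is
  d(omega) = sum_{i < j} (∂f_j/∂x_i - ∂f_i/∂x_j) dx_i ∧ dx_j.
  coefficient of dx ∧ dy: ∂f_2/∂x - ∂f_1/∂y = ∂(z*(x + 2*y - 3*z))/∂x - ∂(y*(x + 3*y))/∂y = -x - 6*y + z
  coefficient of dx ∧ dz: ∂f_3/∂x - ∂f_1/∂z = ∂(x*(-3*y + z))/∂x - ∂(y*(x + 3*y))/∂z = -3*y + z
  coefficient of dy ∧ dz: ∂f_3/∂y - ∂f_2/∂z = ∂(x*(-3*y + z))/∂y - ∂(z*(x + 2*y - 3*z))/∂z = -4*x - 2*y + 6*z
Assembling: d(omega) = (-x - 6*y + z) dx ∧ dy + (-3*y + z) dx ∧ dz + (-4*x - 2*y + 6*z) dy ∧ dz.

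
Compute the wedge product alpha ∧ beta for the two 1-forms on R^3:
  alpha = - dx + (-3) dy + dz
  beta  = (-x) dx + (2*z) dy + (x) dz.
alpha ∧ beta = (-3*x - 2*z) dx ∧ dy + (-3*x - 2*z) dy ∧ dz

Distribute the wedge, using dx_i ∧ dx_j = -dx_j ∧ dx_i and dx_i ∧ dx_i = 0. For each pair (i, j) with i < j, the coefficient of dx_i ∧ dx_j in alpha ∧ beta is (alpha_i * beta_j - alpha_j * beta_i). Collecting: alpha ∧ beta = (-3*x - 2*z) dx ∧ dy + (-3*x - 2*z) dy ∧ dz.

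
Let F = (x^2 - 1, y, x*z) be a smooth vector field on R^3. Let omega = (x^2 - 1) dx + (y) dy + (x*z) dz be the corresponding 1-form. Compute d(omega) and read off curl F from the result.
d(omega) = (0) dy ∧ dz + (-z) dz ∧ dx + (0) dx ∧ dy; curl F = (0, -z, 0)

d omega = sum_{i<j} (∂f_j/∂x_i - ∂f_i/∂x_j) dx_i ∧ dx_j. Under the identification (dy ∧ dz, dz ∧ dx, dx ∧ dy) ↔ (e_x, e_y, e_z), the coefficients are exactly the components of curl F. Compute:
  ∂R/∂y - ∂Q/∂z = (0) - (0) = 0
  ∂P/∂z - ∂R/∂x = (0) - (z) = -z
  ∂Q/∂x - ∂P/∂y = (0) - (0) = 0.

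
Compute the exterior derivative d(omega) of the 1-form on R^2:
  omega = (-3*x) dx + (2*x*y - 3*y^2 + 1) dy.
d(omega) = (2*y) dx ∧ dy

For a 1-form omega = sum_i f_i dx_i, the exterior derivative is
  d(omega) = sum_{i < j} (∂f_j/∂x_i - ∂f_i/∂x_j) dx_i ∧ dx_j.
  coefficient of dx ∧ dy: ∂f_2/∂x - ∂f_1/∂y = ∂(2*x*y - 3*y^2 + 1)/∂x - ∂(-3*x)/∂y = 2*y
Assembling: d(omega) = (2*y) dx ∧ dy.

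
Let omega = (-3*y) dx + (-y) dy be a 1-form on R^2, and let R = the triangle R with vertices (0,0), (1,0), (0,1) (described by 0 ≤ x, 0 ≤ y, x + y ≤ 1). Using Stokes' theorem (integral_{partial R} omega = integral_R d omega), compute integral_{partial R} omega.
integral_(partial R) omega = 3/2

Stokes: integral_partial_R omega = integral_R d omega with d omega = (∂Q/∂x - ∂P/∂y) dx ∧ dy.
  ∂Q/∂x = 0
  ∂P/∂y = -3
  integrand = ∂Q/∂x - ∂P/∂y = 3.
Integrating over R: integral_0^1 integral_0^{1-x} (3) dy dx = 3/2.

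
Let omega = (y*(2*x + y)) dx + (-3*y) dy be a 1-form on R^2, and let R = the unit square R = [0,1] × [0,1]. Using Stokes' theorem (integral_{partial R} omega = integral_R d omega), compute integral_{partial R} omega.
integral_(partial R) omega = -2

Stokes: integral_partial_R omega = integral_R d omega with d omega = (∂Q/∂x - ∂P/∂y) dx ∧ dy.
  ∂Q/∂x = 0
  ∂P/∂y = 2*x + 2*y
  integrand = ∂Q/∂x - ∂P/∂y = -2*x - 2*y.
Integrating over R: integral_0^1 integral_0^1 (-2*x - 2*y) dx dy = -2.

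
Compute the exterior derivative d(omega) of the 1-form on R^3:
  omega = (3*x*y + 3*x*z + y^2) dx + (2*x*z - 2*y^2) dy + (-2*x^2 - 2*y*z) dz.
d(omega) = (-3*x - 2*y + 2*z) dx ∧ dy + (-7*x) dx ∧ dz + (-2*x - 2*z) dy ∧ dz

For a 1-form omega = sum_i f_i dx_i, the exterior derivative is
  d(omega) = sum_{i < j} (∂f_j/∂x_i - ∂f_i/∂x_j) dx_i ∧ dx_j.
  coefficient of dx ∧ dy: ∂f_2/∂x - ∂f_1/∂y = ∂(2*x*z - 2*y^2)/∂x - ∂(3*x*y + 3*x*z + y^2)/∂y = -3*x - 2*y + 2*z
  coefficient of dx ∧ dz: ∂f_3/∂x - ∂f_1/∂z = ∂(-2*x^2 - 2*y*z)/∂x - ∂(3*x*y + 3*x*z + y^2)/∂z = -7*x
  coefficient of dy ∧ dz: ∂f_3/∂y - ∂f_2/∂z = ∂(-2*x^2 - 2*y*z)/∂y - ∂(2*x*z - 2*y^2)/∂z = -2*x - 2*z
Assembling: d(omega) = (-3*x - 2*y + 2*z) dx ∧ dy + (-7*x) dx ∧ dz + (-2*x - 2*z) dy ∧ dz.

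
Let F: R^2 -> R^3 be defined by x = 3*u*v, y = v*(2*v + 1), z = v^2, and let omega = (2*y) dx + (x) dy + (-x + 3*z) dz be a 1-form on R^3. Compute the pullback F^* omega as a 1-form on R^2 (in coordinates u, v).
F^* omega = (v^2*(12*v + 6)) du + (3*v*(6*u*v + 3*u + 2*v^2)) dv

Using F^*(f dg) = (f ∘ F) d(g ∘ F), substitute each coordinate x_i by F_i(u, v) in f_i, and replace dx_i by d F_i = (∂F_i/∂u) du + (∂F_i/∂v) dv.
  For the x component: f_1(F) = 2*v*(2*v + 1); d F_1 = (3*v) du + (3*u) dv
  For the y component: f_2(F) = 3*u*v; d F_2 = (0) du + (4*v + 1) dv
  For the z component: f_3(F) = 3*v*(-u + v); d F_3 = (0) du + (2*v) dv
Combining and collecting du, dv coefficients:
  coeff of du: v^2*(12*v + 6)
  coeff of dv: 3*v*(6*u*v + 3*u + 2*v^2)
F^* omega = (v^2*(12*v + 6)) du + (3*v*(6*u*v + 3*u + 2*v^2)) dv.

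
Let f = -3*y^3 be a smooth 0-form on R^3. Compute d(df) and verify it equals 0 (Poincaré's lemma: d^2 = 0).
d(df) = 0

Step 1: df = sum_i (∂f/∂x_i) dx_i = (0) dx + (-9*y^2) dy + (0) dz.
Step 2: Apply d again. Using the 1-form formula, the coefficient of dx ∧ dy in d(df) is ∂^2 f/∂x ∂y - ∂^2 f/∂y ∂x = (0) - (0) = 0 (equality of mixed partials for smooth f).
Similarly for dx ∧ dz and dy ∧ dz — all coefficients vanish. So d(df) = 0.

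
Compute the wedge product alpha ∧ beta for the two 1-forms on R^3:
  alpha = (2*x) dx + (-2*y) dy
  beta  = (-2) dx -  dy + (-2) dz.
alpha ∧ beta = (-2*x - 4*y) dx ∧ dy + (-4*x) dx ∧ dz + (4*y) dy ∧ dz

Distribute the wedge, using dx_i ∧ dx_j = -dx_j ∧ dx_i and dx_i ∧ dx_i = 0. For each pair (i, j) with i < j, the coefficient of dx_i ∧ dx_j in alpha ∧ beta is (alpha_i * beta_j - alpha_j * beta_i). Collecting: alpha ∧ beta = (-2*x - 4*y) dx ∧ dy + (-4*x) dx ∧ dz + (4*y) dy ∧ dz.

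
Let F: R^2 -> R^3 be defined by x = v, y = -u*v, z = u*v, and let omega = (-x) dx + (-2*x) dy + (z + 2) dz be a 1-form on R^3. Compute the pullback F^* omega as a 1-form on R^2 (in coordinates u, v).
F^* omega = (v*(u*v + 2*v + 2)) du + (u^2*v + 2*u*v + 2*u - v) dv

Using F^*(f dg) = (f ∘ F) d(g ∘ F), substitute each coordinate x_i by F_i(u, v) in f_i, and replace dx_i by d F_i = (∂F_i/∂u) du + (∂F_i/∂v) dv.
  For the x component: f_1(F) = -v; d F_1 = (0) du + (1) dv
  For the y component: f_2(F) = -2*v; d F_2 = (-v) du + (-u) dv
  For the z component: f_3(F) = u*v + 2; d F_3 = (v) du + (u) dv
Combining and collecting du, dv coefficients:
  coeff of du: v*(u*v + 2*v + 2)
  coeff of dv: u^2*v + 2*u*v + 2*u - v
F^* omega = (v*(u*v + 2*v + 2)) du + (u^2*v + 2*u*v + 2*u - v) dv.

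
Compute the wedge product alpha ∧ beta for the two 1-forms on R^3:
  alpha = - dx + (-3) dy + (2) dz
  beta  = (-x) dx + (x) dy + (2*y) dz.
alpha ∧ beta = (-4*x) dx ∧ dy + (2*x - 2*y) dx ∧ dz + (-2*x - 6*y) dy ∧ dz

Distribute the wedge, using dx_i ∧ dx_j = -dx_j ∧ dx_i and dx_i ∧ dx_i = 0. For each pair (i, j) with i < j, the coefficient of dx_i ∧ dx_j in alpha ∧ beta is (alpha_i * beta_j - alpha_j * beta_i). Collecting: alpha ∧ beta = (-4*x) dx ∧ dy + (2*x - 2*y) dx ∧ dz + (-2*x - 6*y) dy ∧ dz.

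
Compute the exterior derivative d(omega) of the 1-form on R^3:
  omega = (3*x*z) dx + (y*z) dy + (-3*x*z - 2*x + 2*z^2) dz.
d(omega) = (-3*x - 3*z - 2) dx ∧ dz + (-y) dy ∧ dz

For a 1-form omega = sum_i f_i dx_i, the exterior derivative is
  d(omega) = sum_{i < j} (∂f_j/∂x_i - ∂f_i/∂x_j) dx_i ∧ dx_j.
  coefficient of dx ∧ dz: ∂f_3/∂x - ∂f_1/∂z = ∂(-3*x*z - 2*x + 2*z^2)/∂x - ∂(3*x*z)/∂z = -3*x - 3*z - 2
  coefficient of dy ∧ dz: ∂f_3/∂y - ∂f_2/∂z = ∂(-3*x*z - 2*x + 2*z^2)/∂y - ∂(y*z)/∂z = -y
Assembling: d(omega) = (-3*x - 3*z - 2) dx ∧ dz + (-y) dy ∧ dz.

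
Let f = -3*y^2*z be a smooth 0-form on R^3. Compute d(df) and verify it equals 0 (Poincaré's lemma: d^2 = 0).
d(df) = 0

Step 1: df = sum_i (∂f/∂x_i) dx_i = (0) dx + (-6*y*z) dy + (-3*y^2) dz.
Step 2: Apply d again. Using the 1-form formula, the coefficient of dx ∧ dy in d(df) is ∂^2 f/∂x ∂y - ∂^2 f/∂y ∂x = (0) - (0) = 0 (equality of mixed partials for smooth f).
Similarly for dx ∧ dz and dy ∧ dz — all coefficients vanish. So d(df) = 0.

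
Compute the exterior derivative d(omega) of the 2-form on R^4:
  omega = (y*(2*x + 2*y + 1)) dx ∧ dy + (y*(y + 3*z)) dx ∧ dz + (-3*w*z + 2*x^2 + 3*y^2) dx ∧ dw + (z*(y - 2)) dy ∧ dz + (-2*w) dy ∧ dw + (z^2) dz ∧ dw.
d(omega) = (-2*y - 3*z) dx ∧ dy ∧ dz + (-6*y) dx ∧ dy ∧ dw + (3*w) dx ∧ dz ∧ dw

For a 2-form omega = sum_{i<j} g_{ij} dx_i ∧ dx_j, the exterior derivative is
  d(omega) = sum_{i<j} d(g_{ij}) ∧ dx_i ∧ dx_j = sum_{i<j, k} (∂g_{ij}/∂x_k) dx_k ∧ dx_i ∧ dx_j.
Expand each term, using dx_k ∧ dx_i ∧ dx_j = sgn(permutation) dx_{(a)} ∧ dx_{(b)} ∧ dx_{(c)} with (a < b < c) sorted:
  d(y*(y + 3*z)) includes (∂/∂y)(y*(y + 3*z)) dy = (2*y + 3*z) dy, which multiplied by dx ∧ dz gives (-2*y - 3*z) dx ∧ dy ∧ dz
  d(-3*w*z + 2*x^2 + 3*y^2) includes (∂/∂y)(-3*w*z + 2*x^2 + 3*y^2) dy = (6*y) dy, which multiplied by dx ∧ dw gives (-6*y) dx ∧ dy ∧ dw
  d(-3*w*z + 2*x^2 + 3*y^2) includes (∂/∂z)(-3*w*z + 2*x^2 + 3*y^2) dz = (-3*w) dz, which multiplied by dx ∧ dw gives (3*w) dx ∧ dz ∧ dw
Collecting like 3-forms: d(omega) = (-2*y - 3*z) dx ∧ dy ∧ dz + (-6*y) dx ∧ dy ∧ dw + (3*w) dx ∧ dz ∧ dw.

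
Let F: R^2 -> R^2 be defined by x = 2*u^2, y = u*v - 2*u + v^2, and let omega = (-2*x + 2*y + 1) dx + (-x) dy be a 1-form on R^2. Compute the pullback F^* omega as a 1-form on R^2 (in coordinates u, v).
F^* omega = (2*u*(-8*u^2 + 3*u*v - 6*u + 4*v^2 + 2)) du + (2*u^2*(-u - 2*v)) dv

Using F^*(f dg) = (f ∘ F) d(g ∘ F), substitute each coordinate x_i by F_i(u, v) in f_i, and replace dx_i by d F_i = (∂F_i/∂u) du + (∂F_i/∂v) dv.
  For the x component: f_1(F) = -4*u^2 + 2*u*v - 4*u + 2*v^2 + 1; d F_1 = (4*u) du + (0) dv
  For the y component: f_2(F) = -2*u^2; d F_2 = (v - 2) du + (u + 2*v) dv
Combining and collecting du, dv coefficients:
  coeff of du: 2*u*(-8*u^2 + 3*u*v - 6*u + 4*v^2 + 2)
  coeff of dv: 2*u^2*(-u - 2*v)
F^* omega = (2*u*(-8*u^2 + 3*u*v - 6*u + 4*v^2 + 2)) du + (2*u^2*(-u - 2*v)) dv.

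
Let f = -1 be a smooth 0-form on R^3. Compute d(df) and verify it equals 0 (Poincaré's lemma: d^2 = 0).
d(df) = 0

Step 1: df = sum_i (∂f/∂x_i) dx_i = (0) dx + (0) dy + (0) dz.
Step 2: Apply d again. Using the 1-form formula, the coefficient of dx ∧ dy in d(df) is ∂^2 f/∂x ∂y - ∂^2 f/∂y ∂x = (0) - (0) = 0 (equality of mixed partials for smooth f).
Similarly for dx ∧ dz and dy ∧ dz — all coefficients vanish. So d(df) = 0.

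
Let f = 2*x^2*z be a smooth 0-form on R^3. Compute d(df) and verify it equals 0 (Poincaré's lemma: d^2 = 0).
d(df) = 0

Step 1: df = sum_i (∂f/∂x_i) dx_i = (4*x*z) dx + (0) dy + (2*x^2) dz.
Step 2: Apply d again. Using the 1-form formula, the coefficient of dx ∧ dy in d(df) is ∂^2 f/∂x ∂y - ∂^2 f/∂y ∂x = (0) - (0) = 0 (equality of mixed partials for smooth f).
Similarly for dx ∧ dz and dy ∧ dz — all coefficients vanish. So d(df) = 0.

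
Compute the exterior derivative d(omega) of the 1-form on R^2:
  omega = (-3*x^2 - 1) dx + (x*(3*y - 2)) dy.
d(omega) = (3*y - 2) dx ∧ dy

For a 1-form omega = sum_i f_i dx_i, the exterior derivative is
  d(omega) = sum_{i < j} (∂f_j/∂x_i - ∂f_i/∂x_j) dx_i ∧ dx_j.
  coefficient of dx ∧ dy: ∂f_2/∂x - ∂f_1/∂y = ∂(x*(3*y - 2))/∂x - ∂(-3*x^2 - 1)/∂y = 3*y - 2
Assembling: d(omega) = (3*y - 2) dx ∧ dy.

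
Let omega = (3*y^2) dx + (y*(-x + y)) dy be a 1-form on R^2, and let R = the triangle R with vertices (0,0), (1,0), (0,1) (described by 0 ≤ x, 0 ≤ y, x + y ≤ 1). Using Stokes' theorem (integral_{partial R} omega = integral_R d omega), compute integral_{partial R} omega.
integral_(partial R) omega = -7/6

Stokes: integral_partial_R omega = integral_R d omega with d omega = (∂Q/∂x - ∂P/∂y) dx ∧ dy.
  ∂Q/∂x = -y
  ∂P/∂y = 6*y
  integrand = ∂Q/∂x - ∂P/∂y = -7*y.
Integrating over R: integral_0^1 integral_0^{1-x} (-7*y) dy dx = -7/6.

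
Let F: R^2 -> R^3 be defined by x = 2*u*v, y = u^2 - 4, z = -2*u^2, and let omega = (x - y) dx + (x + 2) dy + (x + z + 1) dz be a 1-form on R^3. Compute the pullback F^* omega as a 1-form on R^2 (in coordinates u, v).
F^* omega = (8*u^3 - 6*u^2*v + 4*u*v^2 + 8*v) du + (2*u*(-u^2 + 2*u*v + 4)) dv

Using F^*(f dg) = (f ∘ F) d(g ∘ F), substitute each coordinate x_i by F_i(u, v) in f_i, and replace dx_i by d F_i = (∂F_i/∂u) du + (∂F_i/∂v) dv.
  For the x component: f_1(F) = -u^2 + 2*u*v + 4; d F_1 = (2*v) du + (2*u) dv
  For the y component: f_2(F) = 2*u*v + 2; d F_2 = (2*u) du + (0) dv
  For the z component: f_3(F) = -2*u^2 + 2*u*v + 1; d F_3 = (-4*u) du + (0) dv
Combining and collecting du, dv coefficients:
  coeff of du: 8*u^3 - 6*u^2*v + 4*u*v^2 + 8*v
  coeff of dv: 2*u*(-u^2 + 2*u*v + 4)
F^* omega = (8*u^3 - 6*u^2*v + 4*u*v^2 + 8*v) du + (2*u*(-u^2 + 2*u*v + 4)) dv.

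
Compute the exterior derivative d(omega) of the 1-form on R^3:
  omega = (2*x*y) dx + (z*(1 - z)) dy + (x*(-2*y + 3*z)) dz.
d(omega) = (-2*x) dx ∧ dy + (-2*y + 3*z) dx ∧ dz + (-2*x + 2*z - 1) dy ∧ dz

For a 1-form omega = sum_i f_i dx_i, the exterior derivative is
  d(omega) = sum_{i < j} (∂f_j/∂x_i - ∂f_i/∂x_j) dx_i ∧ dx_j.
  coefficient of dx ∧ dy: ∂f_2/∂x - ∂f_1/∂y = ∂(z*(1 - z))/∂x - ∂(2*x*y)/∂y = -2*x
  coefficient of dx ∧ dz: ∂f_3/∂x - ∂f_1/∂z = ∂(x*(-2*y + 3*z))/∂x - ∂(2*x*y)/∂z = -2*y + 3*z
  coefficient of dy ∧ dz: ∂f_3/∂y - ∂f_2/∂z = ∂(x*(-2*y + 3*z))/∂y - ∂(z*(1 - z))/∂z = -2*x + 2*z - 1
Assembling: d(omega) = (-2*x) dx ∧ dy + (-2*y + 3*z) dx ∧ dz + (-2*x + 2*z - 1) dy ∧ dz.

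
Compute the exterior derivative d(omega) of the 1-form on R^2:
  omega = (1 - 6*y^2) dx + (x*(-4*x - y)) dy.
d(omega) = (-8*x + 11*y) dx ∧ dy

For a 1-form omega = sum_i f_i dx_i, the exterior derivative is
  d(omega) = sum_{i < j} (∂f_j/∂x_i - ∂f_i/∂x_j) dx_i ∧ dx_j.
  coefficient of dx ∧ dy: ∂f_2/∂x - ∂f_1/∂y = ∂(x*(-4*x - y))/∂x - ∂(1 - 6*y^2)/∂y = -8*x + 11*y
Assembling: d(omega) = (-8*x + 11*y) dx ∧ dy.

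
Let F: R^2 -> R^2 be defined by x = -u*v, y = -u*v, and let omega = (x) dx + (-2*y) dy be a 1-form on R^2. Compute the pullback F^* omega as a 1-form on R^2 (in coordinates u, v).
F^* omega = (-u*v^2) du + (-u^2*v) dv

Using F^*(f dg) = (f ∘ F) d(g ∘ F), substitute each coordinate x_i by F_i(u, v) in f_i, and replace dx_i by d F_i = (∂F_i/∂u) du + (∂F_i/∂v) dv.
  For the x component: f_1(F) = -u*v; d F_1 = (-v) du + (-u) dv
  For the y component: f_2(F) = 2*u*v; d F_2 = (-v) du + (-u) dv
Combining and collecting du, dv coefficients:
  coeff of du: -u*v^2
  coeff of dv: -u^2*v
F^* omega = (-u*v^2) du + (-u^2*v) dv.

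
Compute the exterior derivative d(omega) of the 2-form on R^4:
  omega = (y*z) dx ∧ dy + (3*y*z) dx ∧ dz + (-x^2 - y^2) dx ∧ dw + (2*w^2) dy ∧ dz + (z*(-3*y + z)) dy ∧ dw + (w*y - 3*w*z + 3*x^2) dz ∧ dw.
d(omega) = (y - 3*z) dx ∧ dy ∧ dz + (2*y) dx ∧ dy ∧ dw + (5*w + 3*y - 2*z) dy ∧ dz ∧ dw + (6*x) dx ∧ dz ∧ dw

For a 2-form omega = sum_{i<j} g_{ij} dx_i ∧ dx_j, the exterior derivative is
  d(omega) = sum_{i<j} d(g_{ij}) ∧ dx_i ∧ dx_j = sum_{i<j, k} (∂g_{ij}/∂x_k) dx_k ∧ dx_i ∧ dx_j.
Expand each term, using dx_k ∧ dx_i ∧ dx_j = sgn(permutation) dx_{(a)} ∧ dx_{(b)} ∧ dx_{(c)} with (a < b < c) sorted:
  d(y*z) includes (∂/∂z)(y*z) dz = (y) dz, which multiplied by dx ∧ dy gives (y) dx ∧ dy ∧ dz
  d(3*y*z) includes (∂/∂y)(3*y*z) dy = (3*z) dy, which multiplied by dx ∧ dz gives (-3*z) dx ∧ dy ∧ dz
  d(-x^2 - y^2) includes (∂/∂y)(-x^2 - y^2) dy = (-2*y) dy, which multiplied by dx ∧ dw gives (2*y) dx ∧ dy ∧ dw
  d(2*w^2) includes (∂/∂w)(2*w^2) dw = (4*w) dw, which multiplied by dy ∧ dz gives (4*w) dy ∧ dz ∧ dw
  d(z*(-3*y + z)) includes (∂/∂z)(z*(-3*y + z)) dz = (-3*y + 2*z) dz, which multiplied by dy ∧ dw gives (3*y - 2*z) dy ∧ dz ∧ dw
  d(w*y - 3*w*z + 3*x^2) includes (∂/∂x)(w*y - 3*w*z + 3*x^2) dx = (6*x) dx, which multiplied by dz ∧ dw gives (6*x) dx ∧ dz ∧ dw
  d(w*y - 3*w*z + 3*x^2) includes (∂/∂y)(w*y - 3*w*z + 3*x^2) dy = (w) dy, which multiplied by dz ∧ dw gives (w) dy ∧ dz ∧ dw
Collecting like 3-forms: d(omega) = (y - 3*z) dx ∧ dy ∧ dz + (2*y) dx ∧ dy ∧ dw + (5*w + 3*y - 2*z) dy ∧ dz ∧ dw + (6*x) dx ∧ dz ∧ dw.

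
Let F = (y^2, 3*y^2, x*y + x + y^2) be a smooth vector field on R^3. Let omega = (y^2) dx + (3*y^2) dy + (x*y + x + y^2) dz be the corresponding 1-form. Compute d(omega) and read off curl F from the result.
d(omega) = (x + 2*y) dy ∧ dz + (-y - 1) dz ∧ dx + (-2*y) dx ∧ dy; curl F = (x + 2*y, -y - 1, -2*y)

d omega = sum_{i<j} (∂f_j/∂x_i - ∂f_i/∂x_j) dx_i ∧ dx_j. Under the identification (dy ∧ dz, dz ∧ dx, dx ∧ dy) ↔ (e_x, e_y, e_z), the coefficients are exactly the components of curl F. Compute:
  ∂R/∂y - ∂Q/∂z = (x + 2*y) - (0) = x + 2*y
  ∂P/∂z - ∂R/∂x = (0) - (y + 1) = -y - 1
  ∂Q/∂x - ∂P/∂y = (0) - (2*y) = -2*y.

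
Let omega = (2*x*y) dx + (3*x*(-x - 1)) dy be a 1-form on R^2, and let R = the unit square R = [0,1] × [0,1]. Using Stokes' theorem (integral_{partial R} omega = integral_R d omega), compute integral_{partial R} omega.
integral_(partial R) omega = -7

Stokes: integral_partial_R omega = integral_R d omega with d omega = (∂Q/∂x - ∂P/∂y) dx ∧ dy.
  ∂Q/∂x = -6*x - 3
  ∂P/∂y = 2*x
  integrand = ∂Q/∂x - ∂P/∂y = -8*x - 3.
Integrating over R: integral_0^1 integral_0^1 (-8*x - 3) dx dy = -7.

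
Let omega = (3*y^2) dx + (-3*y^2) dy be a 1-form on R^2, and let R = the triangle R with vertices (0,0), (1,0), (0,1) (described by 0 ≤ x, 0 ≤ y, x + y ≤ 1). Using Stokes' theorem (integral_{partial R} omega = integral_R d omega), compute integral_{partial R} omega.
integral_(partial R) omega = -1

Stokes: integral_partial_R omega = integral_R d omega with d omega = (∂Q/∂x - ∂P/∂y) dx ∧ dy.
  ∂Q/∂x = 0
  ∂P/∂y = 6*y
  integrand = ∂Q/∂x - ∂P/∂y = -6*y.
Integrating over R: integral_0^1 integral_0^{1-x} (-6*y) dy dx = -1.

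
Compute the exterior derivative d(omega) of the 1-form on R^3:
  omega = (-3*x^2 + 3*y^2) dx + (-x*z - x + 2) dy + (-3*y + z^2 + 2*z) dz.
d(omega) = (-6*y - z - 1) dx ∧ dy + (x - 3) dy ∧ dz

For a 1-form omega = sum_i f_i dx_i, the exterior derivative is
  d(omega) = sum_{i < j} (∂f_j/∂x_i - ∂f_i/∂x_j) dx_i ∧ dx_j.
  coefficient of dx ∧ dy: ∂f_2/∂x - ∂f_1/∂y = ∂(-x*z - x + 2)/∂x - ∂(-3*x^2 + 3*y^2)/∂y = -6*y - z - 1
  coefficient of dy ∧ dz: ∂f_3/∂y - ∂f_2/∂z = ∂(-3*y + z^2 + 2*z)/∂y - ∂(-x*z - x + 2)/∂z = x - 3
Assembling: d(omega) = (-6*y - z - 1) dx ∧ dy + (x - 3) dy ∧ dz.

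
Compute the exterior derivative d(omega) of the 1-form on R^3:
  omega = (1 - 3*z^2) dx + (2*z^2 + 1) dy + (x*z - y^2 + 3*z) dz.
d(omega) = (7*z) dx ∧ dz + (-2*y - 4*z) dy ∧ dz

For a 1-form omega = sum_i f_i dx_i, the exterior derivative is
  d(omega) = sum_{i < j} (∂f_j/∂x_i - ∂f_i/∂x_j) dx_i ∧ dx_j.
  coefficient of dx ∧ dz: ∂f_3/∂x - ∂f_1/∂z = ∂(x*z - y^2 + 3*z)/∂x - ∂(1 - 3*z^2)/∂z = 7*z
  coefficient of dy ∧ dz: ∂f_3/∂y - ∂f_2/∂z = ∂(x*z - y^2 + 3*z)/∂y - ∂(2*z^2 + 1)/∂z = -2*y - 4*z
Assembling: d(omega) = (7*z) dx ∧ dz + (-2*y - 4*z) dy ∧ dz.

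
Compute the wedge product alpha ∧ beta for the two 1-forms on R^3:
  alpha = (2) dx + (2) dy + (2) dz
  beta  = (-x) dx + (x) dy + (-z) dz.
alpha ∧ beta = (4*x) dx ∧ dy + (2*x - 2*z) dx ∧ dz + (-2*x - 2*z) dy ∧ dz

Distribute the wedge, using dx_i ∧ dx_j = -dx_j ∧ dx_i and dx_i ∧ dx_i = 0. For each pair (i, j) with i < j, the coefficient of dx_i ∧ dx_j in alpha ∧ beta is (alpha_i * beta_j - alpha_j * beta_i). Collecting: alpha ∧ beta = (4*x) dx ∧ dy + (2*x - 2*z) dx ∧ dz + (-2*x - 2*z) dy ∧ dz.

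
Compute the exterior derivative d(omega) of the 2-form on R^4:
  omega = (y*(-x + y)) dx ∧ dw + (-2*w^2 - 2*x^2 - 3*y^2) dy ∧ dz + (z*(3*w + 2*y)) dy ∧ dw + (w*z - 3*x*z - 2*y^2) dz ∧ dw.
d(omega) = (x - 2*y) dx ∧ dy ∧ dw + (-4*x) dx ∧ dy ∧ dz + (-7*w - 6*y) dy ∧ dz ∧ dw + (-3*z) dx ∧ dz ∧ dw

For a 2-form omega = sum_{i<j} g_{ij} dx_i ∧ dx_j, the exterior derivative is
  d(omega) = sum_{i<j} d(g_{ij}) ∧ dx_i ∧ dx_j = sum_{i<j, k} (∂g_{ij}/∂x_k) dx_k ∧ dx_i ∧ dx_j.
Expand each term, using dx_k ∧ dx_i ∧ dx_j = sgn(permutation) dx_{(a)} ∧ dx_{(b)} ∧ dx_{(c)} with (a < b < c) sorted:
  d(y*(-x + y)) includes (∂/∂y)(y*(-x + y)) dy = (-x + 2*y) dy, which multiplied by dx ∧ dw gives (x - 2*y) dx ∧ dy ∧ dw
  d(-2*w^2 - 2*x^2 - 3*y^2) includes (∂/∂x)(-2*w^2 - 2*x^2 - 3*y^2) dx = (-4*x) dx, which multiplied by dy ∧ dz gives (-4*x) dx ∧ dy ∧ dz
  d(-2*w^2 - 2*x^2 - 3*y^2) includes (∂/∂w)(-2*w^2 - 2*x^2 - 3*y^2) dw = (-4*w) dw, which multiplied by dy ∧ dz gives (-4*w) dy ∧ dz ∧ dw
  d(z*(3*w + 2*y)) includes (∂/∂z)(z*(3*w + 2*y)) dz = (3*w + 2*y) dz, which multiplied by dy ∧ dw gives (-3*w - 2*y) dy ∧ dz ∧ dw
  d(w*z - 3*x*z - 2*y^2) includes (∂/∂x)(w*z - 3*x*z - 2*y^2) dx = (-3*z) dx, which multiplied by dz ∧ dw gives (-3*z) dx ∧ dz ∧ dw
  d(w*z - 3*x*z - 2*y^2) includes (∂/∂y)(w*z - 3*x*z - 2*y^2) dy = (-4*y) dy, which multiplied by dz ∧ dw gives (-4*y) dy ∧ dz ∧ dw
Collecting like 3-forms: d(omega) = (x - 2*y) dx ∧ dy ∧ dw + (-4*x) dx ∧ dy ∧ dz + (-7*w - 6*y) dy ∧ dz ∧ dw + (-3*z) dx ∧ dz ∧ dw.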